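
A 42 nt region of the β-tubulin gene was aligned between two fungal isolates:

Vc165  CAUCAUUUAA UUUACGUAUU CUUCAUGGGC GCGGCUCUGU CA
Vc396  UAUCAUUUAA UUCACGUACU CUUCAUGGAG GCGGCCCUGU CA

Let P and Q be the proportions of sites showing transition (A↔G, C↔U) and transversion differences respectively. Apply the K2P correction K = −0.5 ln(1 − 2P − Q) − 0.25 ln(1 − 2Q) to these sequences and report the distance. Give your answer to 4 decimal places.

0.1640

The sequences differ at positions 1 (C/U, transition), 13 (U/C, transition), 19 (U/C, transition), 29 (G/A, transition), 30 (C/G, transversion), 36 (U/C, transition).
Of the 6 differences, 5 transitions and 1 transversion over 42 sites: P = 5/42 = 0.119048, Q = 1/42 = 0.023810.
d = −0.5·ln(0.738094) − 0.25·ln(0.952380) = −0.5·(-0.303684) − 0.25·(-0.048791) = 0.1640.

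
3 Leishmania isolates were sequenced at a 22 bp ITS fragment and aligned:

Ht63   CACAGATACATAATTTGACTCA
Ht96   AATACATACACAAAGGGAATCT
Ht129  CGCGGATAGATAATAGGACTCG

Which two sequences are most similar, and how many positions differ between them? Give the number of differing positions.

6

Pairwise Hamming distances:
  Ht63 vs Ht96: 9
  Ht63 vs Ht129: 6
  Ht96 vs Ht129: 11
The smallest is 6, between Ht63 and Ht129.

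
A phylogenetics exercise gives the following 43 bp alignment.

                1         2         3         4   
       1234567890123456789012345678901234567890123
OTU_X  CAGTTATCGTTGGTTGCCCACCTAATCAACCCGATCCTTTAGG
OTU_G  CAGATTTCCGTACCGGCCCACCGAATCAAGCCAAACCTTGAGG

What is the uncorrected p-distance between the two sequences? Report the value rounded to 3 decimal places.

Mismatches occur at site 4 (T↔A), site 6 (A↔T), site 9 (G↔C), site 10 (T↔G), site 12 (G↔A), site 13 (G↔C), site 14 (T↔C), site 15 (T↔G), site 23 (T↔G), site 30 (C↔G), site 33 (G↔A), site 35 (T↔A), site 40 (T↔G).
There are 13 differences over 43 sites, so p = 13/43 = 0.302.

0.302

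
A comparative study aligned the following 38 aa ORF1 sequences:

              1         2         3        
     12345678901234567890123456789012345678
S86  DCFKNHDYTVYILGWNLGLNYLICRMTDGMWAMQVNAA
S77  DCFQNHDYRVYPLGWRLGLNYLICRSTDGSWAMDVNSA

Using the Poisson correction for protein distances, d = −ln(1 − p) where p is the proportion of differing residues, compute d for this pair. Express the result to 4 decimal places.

The sequences differ at positions 4 (K/Q), 9 (T/R), 12 (I/P), 16 (N/R), 26 (M/S), 30 (M/S), 34 (Q/D), 37 (A/S).
p = 8/38 = 0.210526.
d = −ln(1 − 0.210526) = −ln(0.789474) = 0.2364.

0.2364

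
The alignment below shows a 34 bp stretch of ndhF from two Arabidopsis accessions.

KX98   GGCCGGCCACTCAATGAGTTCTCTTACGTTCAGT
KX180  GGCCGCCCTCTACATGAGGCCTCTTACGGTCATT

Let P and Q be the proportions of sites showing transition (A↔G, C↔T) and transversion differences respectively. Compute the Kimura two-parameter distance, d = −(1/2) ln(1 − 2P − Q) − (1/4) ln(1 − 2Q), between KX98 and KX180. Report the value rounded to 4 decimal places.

0.2864

Differing sites — 6:G/C (Tv); 9:A/T (Tv); 12:C/A (Tv); 13:A/C (Tv); 19:T/G (Tv); 20:T/C (Ti); 29:T/G (Tv); 33:G/T (Tv).
Of the 8 differences, 1 transition and 7 transversions over 34 sites: P = 1/34 = 0.029412, Q = 7/34 = 0.205882.
d = −0.5·ln(0.735294) − 0.25·ln(0.588236) = −0.5·(-0.307485) − 0.25·(-0.530627) = 0.2864.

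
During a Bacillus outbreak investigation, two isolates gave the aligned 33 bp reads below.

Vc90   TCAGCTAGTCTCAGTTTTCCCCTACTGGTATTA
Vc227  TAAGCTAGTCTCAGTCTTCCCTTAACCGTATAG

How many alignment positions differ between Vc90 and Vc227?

8

Mismatches occur at site 2 (C→A), site 16 (T→C), site 22 (C→T), site 25 (C→A), site 26 (T→C), site 27 (G→C), site 32 (T→A), site 33 (A→G).
That gives 8 mismatches out of 33 aligned sites, so the Hamming distance is 8.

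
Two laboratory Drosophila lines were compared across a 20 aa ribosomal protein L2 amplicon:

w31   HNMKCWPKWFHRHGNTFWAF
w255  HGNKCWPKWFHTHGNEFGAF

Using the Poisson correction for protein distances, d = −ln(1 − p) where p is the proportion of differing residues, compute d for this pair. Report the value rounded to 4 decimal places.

0.2877

Mismatches occur at site 2 (N/G), site 3 (M/N), site 12 (R/T), site 16 (T/E), site 18 (W/G).
p = 5/20 = 0.250000.
d = −ln(1 − 0.250000) = −ln(0.750000) = 0.2877.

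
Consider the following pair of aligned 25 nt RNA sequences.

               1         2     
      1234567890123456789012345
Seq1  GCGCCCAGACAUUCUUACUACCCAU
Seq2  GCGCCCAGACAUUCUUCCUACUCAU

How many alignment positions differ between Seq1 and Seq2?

The sequences differ at positions 17 (A/C), 22 (C/U).
That gives 2 mismatches out of 25 aligned sites, so the Hamming distance is 2.

2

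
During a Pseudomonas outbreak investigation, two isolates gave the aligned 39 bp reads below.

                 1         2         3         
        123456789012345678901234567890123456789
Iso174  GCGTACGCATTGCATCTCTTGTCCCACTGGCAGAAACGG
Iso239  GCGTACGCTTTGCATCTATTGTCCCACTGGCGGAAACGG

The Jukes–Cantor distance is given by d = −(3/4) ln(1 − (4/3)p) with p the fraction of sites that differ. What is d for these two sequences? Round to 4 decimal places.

Mismatches occur at site 9 (A→T), site 18 (C→A), site 32 (A→G).
p = 3/39 = 0.076923.
d = −0.75 · ln(1 − (4/3)·0.076923) = −0.75 · ln(0.897436) = −0.75 · (-0.108213) = 0.0812.

0.0812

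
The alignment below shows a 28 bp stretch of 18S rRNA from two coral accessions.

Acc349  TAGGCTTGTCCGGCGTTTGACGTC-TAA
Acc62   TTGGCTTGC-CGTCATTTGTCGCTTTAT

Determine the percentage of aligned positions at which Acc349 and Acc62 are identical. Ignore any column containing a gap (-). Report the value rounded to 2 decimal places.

Excluding the 2 gap columns leaves 26 comparable sites.
Differing sites — 2:A/T; 9:T/C; 13:G/T; 15:G/A; 20:A/T; 23:T/C; 24:C/T; 28:A/T.
18 of the 26 comparable sites match, so the percent identity is 18/26 × 100 = 69.23%.

69.23%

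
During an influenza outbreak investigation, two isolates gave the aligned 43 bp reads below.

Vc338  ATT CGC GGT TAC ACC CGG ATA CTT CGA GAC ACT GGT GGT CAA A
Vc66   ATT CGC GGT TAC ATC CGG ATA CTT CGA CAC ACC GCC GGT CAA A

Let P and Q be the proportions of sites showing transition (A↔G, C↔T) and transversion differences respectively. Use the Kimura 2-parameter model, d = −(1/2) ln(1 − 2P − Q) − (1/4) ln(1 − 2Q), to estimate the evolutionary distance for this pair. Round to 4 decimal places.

0.1273

Mismatches occur at site 14 (C/T, transition), site 28 (G/C, transversion), site 33 (T/C, transition), site 35 (G/C, transversion), site 36 (T/C, transition).
Of the 5 differences, 3 transitions and 2 transversions over 43 sites: P = 3/43 = 0.069767, Q = 2/43 = 0.046512.
d = −0.5·ln(0.813954) − 0.25·ln(0.906976) = −0.5·(-0.205851) − 0.25·(-0.097639) = 0.1273.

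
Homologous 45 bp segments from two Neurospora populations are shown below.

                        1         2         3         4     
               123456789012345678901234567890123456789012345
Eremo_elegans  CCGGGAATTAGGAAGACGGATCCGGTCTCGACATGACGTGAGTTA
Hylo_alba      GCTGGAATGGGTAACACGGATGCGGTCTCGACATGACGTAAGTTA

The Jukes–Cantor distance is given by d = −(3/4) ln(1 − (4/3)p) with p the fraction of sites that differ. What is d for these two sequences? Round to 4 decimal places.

0.2029

Differing sites — 1:C/G; 3:G/T; 9:T/G; 10:A/G; 12:G/T; 15:G/C; 22:C/G; 40:G/A.
p = 8/45 = 0.177778.
d = −0.75 · ln(1 − (4/3)·0.177778) = −0.75 · ln(0.762963) = −0.75 · (-0.270546) = 0.2029.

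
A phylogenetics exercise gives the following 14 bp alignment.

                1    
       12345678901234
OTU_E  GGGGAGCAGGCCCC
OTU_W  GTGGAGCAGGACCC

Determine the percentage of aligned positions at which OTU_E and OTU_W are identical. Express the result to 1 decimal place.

Differing sites — 2:G/T; 11:C/A.
12 of the 14 sites match, so the percent identity is 12/14 × 100 = 85.7%.

85.7%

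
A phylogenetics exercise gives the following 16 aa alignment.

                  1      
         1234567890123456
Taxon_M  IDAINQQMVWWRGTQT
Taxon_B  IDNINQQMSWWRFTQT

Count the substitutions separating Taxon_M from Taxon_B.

3

The sequences differ at positions 3 (A/N), 9 (V/S), 13 (G/F).
That gives 3 mismatches out of 16 aligned sites, so the Hamming distance is 3.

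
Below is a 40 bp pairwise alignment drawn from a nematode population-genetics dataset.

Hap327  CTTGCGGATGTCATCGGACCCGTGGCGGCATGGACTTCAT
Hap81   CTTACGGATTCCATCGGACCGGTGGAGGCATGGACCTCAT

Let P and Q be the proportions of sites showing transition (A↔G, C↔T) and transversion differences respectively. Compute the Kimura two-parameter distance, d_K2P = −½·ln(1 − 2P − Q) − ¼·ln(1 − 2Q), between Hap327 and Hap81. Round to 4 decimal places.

Mismatches occur at site 4 (G/A, transition), site 10 (G/T, transversion), site 11 (T/C, transition), site 21 (C/G, transversion), site 26 (C/A, transversion), site 36 (T/C, transition).
Of the 6 differences, 3 transitions and 3 transversions over 40 sites: P = 3/40 = 0.075000, Q = 3/40 = 0.075000.
d = −0.5·ln(0.775000) − 0.25·ln(0.850000) = −0.5·(-0.254892) − 0.25·(-0.162519) = 0.1681.

0.1681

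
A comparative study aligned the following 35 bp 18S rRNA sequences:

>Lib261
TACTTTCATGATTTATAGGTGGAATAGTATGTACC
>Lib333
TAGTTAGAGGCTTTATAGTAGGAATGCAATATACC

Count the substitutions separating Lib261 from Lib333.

Mismatches occur at site 3 (C/G), site 6 (T/A), site 7 (C/G), site 9 (T/G), site 11 (A/C), site 19 (G/T), site 20 (T/A), site 26 (A/G), site 27 (G/C), site 28 (T/A), site 31 (G/A).
That gives 11 mismatches out of 35 aligned sites, so the Hamming distance is 11.

11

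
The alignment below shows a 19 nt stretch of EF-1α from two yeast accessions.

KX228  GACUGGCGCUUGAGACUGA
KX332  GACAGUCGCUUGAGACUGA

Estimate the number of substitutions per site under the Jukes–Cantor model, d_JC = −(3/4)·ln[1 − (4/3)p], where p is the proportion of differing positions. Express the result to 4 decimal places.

Differing sites — 4:U/A; 6:G/U.
p = 2/19 = 0.105263.
d = −0.75 · ln(1 − (4/3)·0.105263) = −0.75 · ln(0.859649) = −0.75 · (-0.151231) = 0.1134.

0.1134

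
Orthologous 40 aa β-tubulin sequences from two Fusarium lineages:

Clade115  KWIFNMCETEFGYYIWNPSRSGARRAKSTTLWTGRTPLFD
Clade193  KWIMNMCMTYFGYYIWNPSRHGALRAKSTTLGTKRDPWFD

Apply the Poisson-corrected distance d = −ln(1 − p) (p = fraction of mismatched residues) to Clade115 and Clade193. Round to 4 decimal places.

0.2549

Mismatches occur at site 4 (F/M), site 8 (E/M), site 10 (E/Y), site 21 (S/H), site 24 (R/L), site 32 (W/G), site 34 (G/K), site 36 (T/D), site 38 (L/W).
p = 9/40 = 0.225000.
d = −ln(1 − 0.225000) = −ln(0.775000) = 0.2549.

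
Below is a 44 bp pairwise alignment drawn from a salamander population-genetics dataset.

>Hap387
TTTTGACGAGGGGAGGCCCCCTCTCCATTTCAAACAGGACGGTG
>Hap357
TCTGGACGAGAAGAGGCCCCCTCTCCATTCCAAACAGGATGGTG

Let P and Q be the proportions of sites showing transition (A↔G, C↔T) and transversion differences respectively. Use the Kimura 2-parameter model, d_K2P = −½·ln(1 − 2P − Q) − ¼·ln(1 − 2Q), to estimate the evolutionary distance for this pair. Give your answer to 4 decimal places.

0.1555

Differing sites — 2:T/C (Ti); 4:T/G (Tv); 11:G/A (Ti); 12:G/A (Ti); 30:T/C (Ti); 40:C/T (Ti).
Of the 6 differences, 5 transitions and 1 transversion over 44 sites: P = 5/44 = 0.113636, Q = 1/44 = 0.022727.
d = −0.5·ln(0.750001) − 0.25·ln(0.954546) = −0.5·(-0.287681) − 0.25·(-0.046519) = 0.1555.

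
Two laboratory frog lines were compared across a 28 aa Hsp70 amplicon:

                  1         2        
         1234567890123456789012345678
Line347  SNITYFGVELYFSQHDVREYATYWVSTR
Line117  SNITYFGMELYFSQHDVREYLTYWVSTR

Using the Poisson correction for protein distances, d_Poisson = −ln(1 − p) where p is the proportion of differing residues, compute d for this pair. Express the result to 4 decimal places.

0.0741

Mismatches occur at site 8 (V→M), site 21 (A→L).
p = 2/28 = 0.071429.
d = −ln(1 − 0.071429) = −ln(0.928571) = 0.0741.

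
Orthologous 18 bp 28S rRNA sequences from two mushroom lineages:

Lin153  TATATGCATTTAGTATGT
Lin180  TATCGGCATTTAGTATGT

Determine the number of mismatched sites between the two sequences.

Differing sites — 4:A/C; 5:T/G.
That gives 2 mismatches out of 18 aligned sites, so the Hamming distance is 2.

2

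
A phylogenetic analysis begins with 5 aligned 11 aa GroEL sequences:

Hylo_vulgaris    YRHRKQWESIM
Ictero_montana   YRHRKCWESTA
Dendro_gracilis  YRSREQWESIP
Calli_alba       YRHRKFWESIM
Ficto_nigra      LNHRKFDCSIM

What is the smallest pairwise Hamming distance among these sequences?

Pairwise Hamming distances:
  Hylo_vulgaris vs Ictero_montana: 3
  Hylo_vulgaris vs Dendro_gracilis: 3
  Hylo_vulgaris vs Calli_alba: 1
  Hylo_vulgaris vs Ficto_nigra: 5
  Ictero_montana vs Dendro_gracilis: 5
  Ictero_montana vs Calli_alba: 3
  Ictero_montana vs Ficto_nigra: 7
  Dendro_gracilis vs Calli_alba: 4
  Dendro_gracilis vs Ficto_nigra: 8
  Calli_alba vs Ficto_nigra: 4
The smallest is 1, between Hylo_vulgaris and Calli_alba.

1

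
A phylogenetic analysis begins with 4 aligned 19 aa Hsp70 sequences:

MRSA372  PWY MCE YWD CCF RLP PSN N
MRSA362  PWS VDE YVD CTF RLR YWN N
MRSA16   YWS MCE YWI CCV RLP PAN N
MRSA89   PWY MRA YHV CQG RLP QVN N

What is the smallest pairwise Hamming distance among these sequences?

5

Pairwise Hamming distances:
  MRSA372 vs MRSA362: 8
  MRSA372 vs MRSA16: 5
  MRSA372 vs MRSA89: 8
  MRSA362 vs MRSA16: 10
  MRSA362 vs MRSA89: 11
  MRSA16 vs MRSA89: 10
The smallest is 5, between MRSA372 and MRSA16.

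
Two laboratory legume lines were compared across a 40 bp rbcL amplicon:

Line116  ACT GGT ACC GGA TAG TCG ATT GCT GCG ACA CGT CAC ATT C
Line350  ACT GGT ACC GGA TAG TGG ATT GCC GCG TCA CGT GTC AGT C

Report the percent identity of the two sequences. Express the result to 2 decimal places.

85.00%

Mismatches occur at site 17 (C↔G), site 24 (T↔C), site 28 (A↔T), site 34 (C↔G), site 35 (A↔T), site 38 (T↔G).
34 of the 40 sites match, so the percent identity is 34/40 × 100 = 85.00%.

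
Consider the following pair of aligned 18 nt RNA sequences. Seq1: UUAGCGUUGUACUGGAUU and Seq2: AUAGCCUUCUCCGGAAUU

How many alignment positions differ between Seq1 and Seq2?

6

The sequences differ at positions 1 (U/A), 6 (G/C), 9 (G/C), 11 (A/C), 13 (U/G), 15 (G/A).
That gives 6 mismatches out of 18 aligned sites, so the Hamming distance is 6.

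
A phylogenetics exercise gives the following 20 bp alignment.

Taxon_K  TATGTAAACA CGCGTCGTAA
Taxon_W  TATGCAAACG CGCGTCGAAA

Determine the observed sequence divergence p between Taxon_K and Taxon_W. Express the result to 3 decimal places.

0.150

Differing sites — 5:T/C; 10:A/G; 18:T/A.
There are 3 differences over 20 sites, so p = 3/20 = 0.150.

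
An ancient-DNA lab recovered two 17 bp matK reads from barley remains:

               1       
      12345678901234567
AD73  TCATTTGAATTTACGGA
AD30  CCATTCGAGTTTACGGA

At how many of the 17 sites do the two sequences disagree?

3

Mismatches occur at site 1 (T↔C), site 6 (T↔C), site 9 (A↔G).
That gives 3 mismatches out of 17 aligned sites, so the Hamming distance is 3.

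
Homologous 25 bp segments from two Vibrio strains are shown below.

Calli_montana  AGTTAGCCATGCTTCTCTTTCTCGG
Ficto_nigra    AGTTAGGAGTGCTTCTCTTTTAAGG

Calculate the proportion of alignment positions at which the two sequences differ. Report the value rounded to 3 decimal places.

0.240

Differing sites — 7:C/G; 8:C/A; 9:A/G; 21:C/T; 22:T/A; 23:C/A.
There are 6 differences over 25 sites, so p = 6/25 = 0.240.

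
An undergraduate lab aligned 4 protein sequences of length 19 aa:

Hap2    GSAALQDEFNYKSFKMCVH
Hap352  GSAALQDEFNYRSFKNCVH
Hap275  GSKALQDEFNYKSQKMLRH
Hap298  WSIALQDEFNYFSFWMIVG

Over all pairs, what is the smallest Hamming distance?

Pairwise Hamming distances:
  Hap2 vs Hap352: 2
  Hap2 vs Hap275: 4
  Hap2 vs Hap298: 6
  Hap352 vs Hap275: 6
  Hap352 vs Hap298: 7
  Hap275 vs Hap298: 8
The smallest is 2, between Hap2 and Hap352.

2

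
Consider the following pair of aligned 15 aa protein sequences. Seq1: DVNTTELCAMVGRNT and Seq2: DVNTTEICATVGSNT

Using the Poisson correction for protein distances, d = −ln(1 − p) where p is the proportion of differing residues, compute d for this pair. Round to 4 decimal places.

0.2231

Differing sites — 7:L/I; 10:M/T; 13:R/S.
p = 3/15 = 0.200000.
d = −ln(1 − 0.200000) = −ln(0.800000) = 0.2231.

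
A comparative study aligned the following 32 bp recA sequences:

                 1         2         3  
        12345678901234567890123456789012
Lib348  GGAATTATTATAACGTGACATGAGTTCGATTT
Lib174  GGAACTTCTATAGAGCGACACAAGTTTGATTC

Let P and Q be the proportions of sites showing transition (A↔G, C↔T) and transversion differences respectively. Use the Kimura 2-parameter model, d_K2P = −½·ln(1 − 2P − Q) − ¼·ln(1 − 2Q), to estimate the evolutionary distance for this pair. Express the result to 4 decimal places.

Mismatches occur at site 5 (T/C, transition), site 7 (A/T, transversion), site 8 (T/C, transition), site 13 (A/G, transition), site 14 (C/A, transversion), site 16 (T/C, transition), site 21 (T/C, transition), site 22 (G/A, transition), site 27 (C/T, transition), site 32 (T/C, transition).
Of the 10 differences, 8 transitions and 2 transversions over 32 sites: P = 8/32 = 0.250000, Q = 2/32 = 0.062500.
d = −0.5·ln(0.437500) − 0.25·ln(0.875000) = −0.5·(-0.826679) − 0.25·(-0.133531) = 0.4467.

0.4467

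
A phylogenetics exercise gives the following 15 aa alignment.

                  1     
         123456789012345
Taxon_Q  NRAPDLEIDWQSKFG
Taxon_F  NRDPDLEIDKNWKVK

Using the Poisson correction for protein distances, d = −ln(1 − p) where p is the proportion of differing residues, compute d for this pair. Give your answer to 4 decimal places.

0.5108

Differing sites — 3:A/D; 10:W/K; 11:Q/N; 12:S/W; 14:F/V; 15:G/K.
p = 6/15 = 0.400000.
d = −ln(1 − 0.400000) = −ln(0.600000) = 0.5108.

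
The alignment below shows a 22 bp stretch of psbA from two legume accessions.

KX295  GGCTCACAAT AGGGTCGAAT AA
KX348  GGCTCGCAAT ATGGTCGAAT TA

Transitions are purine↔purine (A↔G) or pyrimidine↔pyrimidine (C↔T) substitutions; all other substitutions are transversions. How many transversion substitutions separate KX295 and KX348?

2

Mismatches occur at site 6 (A/G, transition), site 12 (G/T, transversion), site 21 (A/T, transversion).
Of the 3 differences, 1 transition and 2 transversions, so the answer is 2.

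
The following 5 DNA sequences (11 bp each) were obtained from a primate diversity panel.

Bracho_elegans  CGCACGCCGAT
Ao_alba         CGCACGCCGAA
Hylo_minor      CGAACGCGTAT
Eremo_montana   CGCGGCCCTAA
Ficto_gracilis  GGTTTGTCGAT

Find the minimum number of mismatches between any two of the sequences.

1

Pairwise Hamming distances:
  Bracho_elegans vs Ao_alba: 1
  Bracho_elegans vs Hylo_minor: 3
  Bracho_elegans vs Eremo_montana: 5
  Bracho_elegans vs Ficto_gracilis: 5
  Ao_alba vs Hylo_minor: 4
  Ao_alba vs Eremo_montana: 4
  Ao_alba vs Ficto_gracilis: 6
  Hylo_minor vs Eremo_montana: 6
  Hylo_minor vs Ficto_gracilis: 7
  Eremo_montana vs Ficto_gracilis: 8
The smallest is 1, between Bracho_elegans and Ao_alba.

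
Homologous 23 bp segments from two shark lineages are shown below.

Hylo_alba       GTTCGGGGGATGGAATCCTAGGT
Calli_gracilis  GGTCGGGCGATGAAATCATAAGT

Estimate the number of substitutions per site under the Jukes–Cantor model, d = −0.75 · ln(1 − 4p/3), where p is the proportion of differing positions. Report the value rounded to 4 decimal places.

Differing sites — 2:T/G; 8:G/C; 13:G/A; 18:C/A; 21:G/A.
p = 5/23 = 0.217391.
d = −0.75 · ln(1 − (4/3)·0.217391) = −0.75 · ln(0.710145) = −0.75 · (-0.342286) = 0.2567.

0.2567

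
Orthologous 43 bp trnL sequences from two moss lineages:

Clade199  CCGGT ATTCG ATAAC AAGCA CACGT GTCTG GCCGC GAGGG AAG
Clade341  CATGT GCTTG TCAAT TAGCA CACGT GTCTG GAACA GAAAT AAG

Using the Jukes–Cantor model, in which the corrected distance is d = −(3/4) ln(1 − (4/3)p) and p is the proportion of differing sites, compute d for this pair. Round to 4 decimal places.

0.5141

Differing sites — 2:C/A; 3:G/T; 6:A/G; 7:T/C; 9:C/T; 11:A/T; 12:T/C; 15:C/T; 16:A/T; 32:C/A; 33:C/A; 34:G/C; 35:C/A; 38:G/A; 39:G/A; 40:G/T.
p = 16/43 = 0.372093.
d = −0.75 · ln(1 − (4/3)·0.372093) = −0.75 · ln(0.503876) = −0.75 · (-0.685425) = 0.5141.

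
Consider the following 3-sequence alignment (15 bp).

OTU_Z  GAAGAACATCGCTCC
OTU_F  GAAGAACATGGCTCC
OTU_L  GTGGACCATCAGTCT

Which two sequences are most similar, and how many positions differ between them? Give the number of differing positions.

Pairwise Hamming distances:
  OTU_Z vs OTU_F: 1
  OTU_Z vs OTU_L: 6
  OTU_F vs OTU_L: 7
The smallest is 1, between OTU_Z and OTU_F.

1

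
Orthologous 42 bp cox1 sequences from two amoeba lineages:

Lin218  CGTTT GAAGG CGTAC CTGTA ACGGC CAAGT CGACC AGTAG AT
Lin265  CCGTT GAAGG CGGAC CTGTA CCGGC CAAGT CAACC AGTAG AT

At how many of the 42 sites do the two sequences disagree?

5

Differing sites — 2:G/C; 3:T/G; 13:T/G; 21:A/C; 32:G/A.
That gives 5 mismatches out of 42 aligned sites, so the Hamming distance is 5.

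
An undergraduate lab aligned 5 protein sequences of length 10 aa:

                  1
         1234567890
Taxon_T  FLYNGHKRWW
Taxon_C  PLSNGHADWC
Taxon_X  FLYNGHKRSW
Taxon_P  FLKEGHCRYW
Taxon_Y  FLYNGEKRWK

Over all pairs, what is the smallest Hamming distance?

1

Pairwise Hamming distances:
  Taxon_T vs Taxon_C: 5
  Taxon_T vs Taxon_X: 1
  Taxon_T vs Taxon_P: 4
  Taxon_T vs Taxon_Y: 2
  Taxon_C vs Taxon_X: 6
  Taxon_C vs Taxon_P: 7
  Taxon_C vs Taxon_Y: 6
  Taxon_X vs Taxon_P: 4
  Taxon_X vs Taxon_Y: 3
  Taxon_P vs Taxon_Y: 6
The smallest is 1, between Taxon_T and Taxon_X.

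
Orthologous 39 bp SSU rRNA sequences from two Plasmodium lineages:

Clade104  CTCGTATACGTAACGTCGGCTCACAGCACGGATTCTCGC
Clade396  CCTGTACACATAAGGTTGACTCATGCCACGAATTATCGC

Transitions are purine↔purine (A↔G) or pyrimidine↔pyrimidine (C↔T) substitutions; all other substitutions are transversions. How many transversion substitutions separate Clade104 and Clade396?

Differing sites — 2:T/C (Ti); 3:C/T (Ti); 7:T/C (Ti); 10:G/A (Ti); 14:C/G (Tv); 17:C/T (Ti); 19:G/A (Ti); 24:C/T (Ti); 25:A/G (Ti); 26:G/C (Tv); 31:G/A (Ti); 35:C/A (Tv).
Of the 12 differences, 9 transitions and 3 transversions, so the answer is 3.

3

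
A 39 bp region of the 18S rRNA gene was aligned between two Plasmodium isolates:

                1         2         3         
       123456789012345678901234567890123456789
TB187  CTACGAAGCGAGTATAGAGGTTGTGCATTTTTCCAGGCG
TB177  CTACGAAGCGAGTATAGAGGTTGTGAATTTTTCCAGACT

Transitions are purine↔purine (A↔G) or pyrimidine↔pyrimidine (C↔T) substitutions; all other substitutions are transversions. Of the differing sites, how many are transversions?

2

Differing sites — 26:C/A (Tv); 37:G/A (Ti); 39:G/T (Tv).
Of the 3 differences, 1 transition and 2 transversions, so the answer is 2.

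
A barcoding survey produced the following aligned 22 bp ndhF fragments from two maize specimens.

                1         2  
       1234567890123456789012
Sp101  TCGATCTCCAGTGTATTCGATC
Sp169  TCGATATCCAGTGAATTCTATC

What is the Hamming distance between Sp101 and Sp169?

The sequences differ at positions 6 (C/A), 14 (T/A), 19 (G/T).
That gives 3 mismatches out of 22 aligned sites, so the Hamming distance is 3.

3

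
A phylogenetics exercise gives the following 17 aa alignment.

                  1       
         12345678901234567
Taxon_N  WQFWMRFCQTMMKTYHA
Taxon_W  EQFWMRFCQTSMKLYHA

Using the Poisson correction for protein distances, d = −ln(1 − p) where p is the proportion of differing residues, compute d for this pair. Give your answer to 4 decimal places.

0.1942

Differing sites — 1:W/E; 11:M/S; 14:T/L.
p = 3/17 = 0.176471.
d = −ln(1 − 0.176471) = −ln(0.823529) = 0.1942.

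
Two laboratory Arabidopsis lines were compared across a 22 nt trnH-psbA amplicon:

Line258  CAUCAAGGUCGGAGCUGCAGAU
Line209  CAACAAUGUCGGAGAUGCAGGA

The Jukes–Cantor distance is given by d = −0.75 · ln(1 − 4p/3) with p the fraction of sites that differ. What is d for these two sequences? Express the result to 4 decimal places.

Differing sites — 3:U/A; 7:G/U; 15:C/A; 21:A/G; 22:U/A.
p = 5/22 = 0.227273.
d = −0.75 · ln(1 − (4/3)·0.227273) = −0.75 · ln(0.696969) = −0.75 · (-0.361014) = 0.2708.

0.2708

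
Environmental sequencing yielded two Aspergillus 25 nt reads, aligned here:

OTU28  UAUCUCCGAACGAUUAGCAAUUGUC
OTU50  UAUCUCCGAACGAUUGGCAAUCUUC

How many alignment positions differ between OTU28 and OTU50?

The sequences differ at positions 16 (A/G), 22 (U/C), 23 (G/U).
That gives 3 mismatches out of 25 aligned sites, so the Hamming distance is 3.

3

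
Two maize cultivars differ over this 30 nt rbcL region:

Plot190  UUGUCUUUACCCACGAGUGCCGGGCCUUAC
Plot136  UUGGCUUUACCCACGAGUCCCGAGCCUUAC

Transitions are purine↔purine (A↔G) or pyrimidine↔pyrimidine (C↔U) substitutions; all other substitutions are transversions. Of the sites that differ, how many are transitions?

Mismatches occur at site 4 (U/G, transversion), site 19 (G/C, transversion), site 23 (G/A, transition).
Of the 3 differences, 1 transition and 2 transversions, so the answer is 1.

1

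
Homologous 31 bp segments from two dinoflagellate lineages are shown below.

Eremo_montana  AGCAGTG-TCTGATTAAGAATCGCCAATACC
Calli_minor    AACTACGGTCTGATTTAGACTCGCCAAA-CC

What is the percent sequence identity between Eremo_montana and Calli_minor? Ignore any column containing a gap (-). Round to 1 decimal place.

75.9%

Excluding the 2 gap columns leaves 29 comparable sites.
Differing sites — 2:G/A; 4:A/T; 5:G/A; 6:T/C; 16:A/T; 20:A/C; 28:T/A.
22 of the 29 comparable sites match, so the percent identity is 22/29 × 100 = 75.9%.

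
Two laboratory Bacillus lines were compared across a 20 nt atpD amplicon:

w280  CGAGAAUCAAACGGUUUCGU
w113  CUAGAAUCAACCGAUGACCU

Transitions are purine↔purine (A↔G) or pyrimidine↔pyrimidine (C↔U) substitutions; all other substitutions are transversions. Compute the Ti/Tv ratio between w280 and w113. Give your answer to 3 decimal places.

The sequences differ at positions 2 (G/U, transversion), 11 (A/C, transversion), 14 (G/A, transition), 16 (U/G, transversion), 17 (U/A, transversion), 19 (G/C, transversion).
Of the 6 differences, 1 transition and 5 transversions, so Ti/Tv = 1/5 = 0.200.

0.200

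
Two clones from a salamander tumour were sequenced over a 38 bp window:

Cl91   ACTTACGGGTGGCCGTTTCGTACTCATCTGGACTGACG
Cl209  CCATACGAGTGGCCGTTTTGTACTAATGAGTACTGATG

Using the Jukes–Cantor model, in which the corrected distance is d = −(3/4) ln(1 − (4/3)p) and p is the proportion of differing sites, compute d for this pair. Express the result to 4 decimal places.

0.2846

Mismatches occur at site 1 (A↔C), site 3 (T↔A), site 8 (G↔A), site 19 (C↔T), site 25 (C↔A), site 28 (C↔G), site 29 (T↔A), site 31 (G↔T), site 37 (C↔T).
p = 9/38 = 0.236842.
d = −0.75 · ln(1 − (4/3)·0.236842) = −0.75 · ln(0.684211) = −0.75 · (-0.379489) = 0.2846.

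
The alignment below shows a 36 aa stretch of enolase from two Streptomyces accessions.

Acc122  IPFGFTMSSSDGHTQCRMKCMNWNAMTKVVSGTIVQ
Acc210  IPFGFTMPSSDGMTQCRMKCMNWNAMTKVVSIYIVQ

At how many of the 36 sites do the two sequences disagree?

4

The sequences differ at positions 8 (S/P), 13 (H/M), 32 (G/I), 33 (T/Y).
That gives 4 mismatches out of 36 aligned sites, so the Hamming distance is 4.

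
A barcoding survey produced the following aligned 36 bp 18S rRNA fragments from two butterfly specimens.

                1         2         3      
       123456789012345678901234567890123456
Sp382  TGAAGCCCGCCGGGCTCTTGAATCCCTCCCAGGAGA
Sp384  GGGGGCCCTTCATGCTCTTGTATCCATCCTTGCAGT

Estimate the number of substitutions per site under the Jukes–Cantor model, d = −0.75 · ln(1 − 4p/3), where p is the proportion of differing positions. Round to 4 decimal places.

Mismatches occur at site 1 (T→G), site 3 (A→G), site 4 (A→G), site 9 (G→T), site 10 (C→T), site 12 (G→A), site 13 (G→T), site 21 (A→T), site 26 (C→A), site 30 (C→T), site 31 (A→T), site 33 (G→C), site 36 (A→T).
p = 13/36 = 0.361111.
d = −0.75 · ln(1 − (4/3)·0.361111) = −0.75 · ln(0.518519) = −0.75 · (-0.656779) = 0.4926.

0.4926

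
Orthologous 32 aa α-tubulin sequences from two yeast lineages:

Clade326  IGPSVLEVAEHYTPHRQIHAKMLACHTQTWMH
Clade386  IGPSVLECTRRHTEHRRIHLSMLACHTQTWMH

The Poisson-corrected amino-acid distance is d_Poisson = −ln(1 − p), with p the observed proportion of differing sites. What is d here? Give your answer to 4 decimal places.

Differing sites — 8:V/C; 9:A/T; 10:E/R; 11:H/R; 12:Y/H; 14:P/E; 17:Q/R; 20:A/L; 21:K/S.
p = 9/32 = 0.281250.
d = −ln(1 − 0.281250) = −ln(0.718750) = 0.3302.

0.3302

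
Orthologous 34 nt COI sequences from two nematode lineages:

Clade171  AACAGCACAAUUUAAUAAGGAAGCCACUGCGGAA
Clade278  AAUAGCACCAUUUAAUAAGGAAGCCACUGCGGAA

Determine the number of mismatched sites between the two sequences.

Mismatches occur at site 3 (C→U), site 9 (A→C).
That gives 2 mismatches out of 34 aligned sites, so the Hamming distance is 2.

2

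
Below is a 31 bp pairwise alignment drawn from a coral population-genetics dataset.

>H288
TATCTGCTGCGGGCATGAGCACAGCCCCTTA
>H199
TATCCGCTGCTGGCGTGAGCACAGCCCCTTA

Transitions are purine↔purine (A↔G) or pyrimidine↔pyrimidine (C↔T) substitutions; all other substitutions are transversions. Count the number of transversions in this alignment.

The sequences differ at positions 5 (T/C, transition), 11 (G/T, transversion), 15 (A/G, transition).
Of the 3 differences, 2 transitions and 1 transversion, so the answer is 1.

1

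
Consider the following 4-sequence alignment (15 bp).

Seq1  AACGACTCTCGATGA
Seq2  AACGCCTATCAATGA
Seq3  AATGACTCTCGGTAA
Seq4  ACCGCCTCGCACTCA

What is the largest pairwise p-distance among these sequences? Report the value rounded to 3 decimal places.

0.467

Pairwise Hamming distances:
  Seq1 vs Seq2: 3
  Seq1 vs Seq3: 3
  Seq1 vs Seq4: 6
  Seq2 vs Seq3: 6
  Seq2 vs Seq4: 5
  Seq3 vs Seq4: 7
The largest is 7 mismatches, between Seq3 and Seq4; p = 7/15 = 0.467.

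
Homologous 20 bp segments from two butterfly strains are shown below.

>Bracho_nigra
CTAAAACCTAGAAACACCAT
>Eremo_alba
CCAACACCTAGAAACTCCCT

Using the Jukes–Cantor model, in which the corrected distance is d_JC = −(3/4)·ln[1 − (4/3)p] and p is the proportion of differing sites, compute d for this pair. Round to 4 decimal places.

0.2326

Mismatches occur at site 2 (T/C), site 5 (A/C), site 16 (A/T), site 19 (A/C).
p = 4/20 = 0.200000.
d = −0.75 · ln(1 − (4/3)·0.200000) = −0.75 · ln(0.733333) = −0.75 · (-0.310155) = 0.2326.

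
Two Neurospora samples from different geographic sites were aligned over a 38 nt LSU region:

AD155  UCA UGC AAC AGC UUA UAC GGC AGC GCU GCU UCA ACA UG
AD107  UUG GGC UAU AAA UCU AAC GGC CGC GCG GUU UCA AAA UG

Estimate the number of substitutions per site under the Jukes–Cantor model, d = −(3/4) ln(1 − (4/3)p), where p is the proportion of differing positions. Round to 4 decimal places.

0.5068

Differing sites — 2:C/U; 3:A/G; 4:U/G; 7:A/U; 9:C/U; 11:G/A; 12:C/A; 14:U/C; 15:A/U; 16:U/A; 22:A/C; 27:U/G; 29:C/U; 35:C/A.
p = 14/38 = 0.368421.
d = −0.75 · ln(1 − (4/3)·0.368421) = −0.75 · ln(0.508772) = −0.75 · (-0.675755) = 0.5068.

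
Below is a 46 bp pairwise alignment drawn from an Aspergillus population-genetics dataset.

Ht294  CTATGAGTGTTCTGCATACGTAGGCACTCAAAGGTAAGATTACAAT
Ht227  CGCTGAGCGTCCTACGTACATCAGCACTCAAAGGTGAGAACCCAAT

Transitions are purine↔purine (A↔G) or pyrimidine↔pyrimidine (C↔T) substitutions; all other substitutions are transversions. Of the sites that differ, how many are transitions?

8

Mismatches occur at site 2 (T↔G, transversion), site 3 (A↔C, transversion), site 8 (T↔C, transition), site 11 (T↔C, transition), site 14 (G↔A, transition), site 16 (A↔G, transition), site 20 (G↔A, transition), site 22 (A↔C, transversion), site 23 (G↔A, transition), site 36 (A↔G, transition), site 40 (T↔A, transversion), site 41 (T↔C, transition), site 42 (A↔C, transversion).
Of the 13 differences, 8 transitions and 5 transversions, so the answer is 8.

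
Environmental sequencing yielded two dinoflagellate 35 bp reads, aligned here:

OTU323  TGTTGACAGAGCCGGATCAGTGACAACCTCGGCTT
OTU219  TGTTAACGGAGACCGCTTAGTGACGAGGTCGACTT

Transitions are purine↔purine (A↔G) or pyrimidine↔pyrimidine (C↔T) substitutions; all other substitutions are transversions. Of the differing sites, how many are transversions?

Differing sites — 5:G/A (Ti); 8:A/G (Ti); 12:C/A (Tv); 14:G/C (Tv); 16:A/C (Tv); 18:C/T (Ti); 25:A/G (Ti); 27:C/G (Tv); 28:C/G (Tv); 32:G/A (Ti).
Of the 10 differences, 5 transitions and 5 transversions, so the answer is 5.

5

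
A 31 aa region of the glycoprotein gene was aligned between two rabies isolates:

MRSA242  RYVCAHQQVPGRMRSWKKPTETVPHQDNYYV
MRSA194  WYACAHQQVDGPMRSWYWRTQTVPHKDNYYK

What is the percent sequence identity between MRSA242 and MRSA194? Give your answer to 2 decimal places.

67.74%

The sequences differ at positions 1 (R/W), 3 (V/A), 10 (P/D), 12 (R/P), 17 (K/Y), 18 (K/W), 19 (P/R), 21 (E/Q), 26 (Q/K), 31 (V/K).
21 of the 31 sites match, so the percent identity is 21/31 × 100 = 67.74%.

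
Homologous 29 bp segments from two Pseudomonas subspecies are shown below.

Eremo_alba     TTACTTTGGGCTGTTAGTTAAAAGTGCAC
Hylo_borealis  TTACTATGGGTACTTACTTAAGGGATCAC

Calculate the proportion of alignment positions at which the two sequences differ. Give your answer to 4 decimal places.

Differing sites — 6:T/A; 11:C/T; 12:T/A; 13:G/C; 17:G/C; 22:A/G; 23:A/G; 25:T/A; 26:G/T.
There are 9 differences over 29 sites, so p = 9/29 = 0.3103.

0.3103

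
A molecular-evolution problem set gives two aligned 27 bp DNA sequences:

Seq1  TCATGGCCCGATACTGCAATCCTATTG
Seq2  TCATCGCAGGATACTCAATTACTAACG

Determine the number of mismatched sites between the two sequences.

9

The sequences differ at positions 5 (G/C), 8 (C/A), 9 (C/G), 16 (G/C), 17 (C/A), 19 (A/T), 21 (C/A), 25 (T/A), 26 (T/C).
That gives 9 mismatches out of 27 aligned sites, so the Hamming distance is 9.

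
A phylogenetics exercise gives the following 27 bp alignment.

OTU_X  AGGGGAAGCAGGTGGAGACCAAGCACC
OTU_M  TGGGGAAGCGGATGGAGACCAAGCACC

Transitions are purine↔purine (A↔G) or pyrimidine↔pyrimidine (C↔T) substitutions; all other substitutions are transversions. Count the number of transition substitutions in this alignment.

2

The sequences differ at positions 1 (A/T, transversion), 10 (A/G, transition), 12 (G/A, transition).
Of the 3 differences, 2 transitions and 1 transversion, so the answer is 2.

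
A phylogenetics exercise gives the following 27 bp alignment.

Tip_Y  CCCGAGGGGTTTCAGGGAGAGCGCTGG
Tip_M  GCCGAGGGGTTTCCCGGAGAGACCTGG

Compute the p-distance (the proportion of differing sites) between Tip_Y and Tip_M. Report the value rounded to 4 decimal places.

0.1852

The sequences differ at positions 1 (C/G), 14 (A/C), 15 (G/C), 22 (C/A), 23 (G/C).
There are 5 differences over 27 sites, so p = 5/27 = 0.1852.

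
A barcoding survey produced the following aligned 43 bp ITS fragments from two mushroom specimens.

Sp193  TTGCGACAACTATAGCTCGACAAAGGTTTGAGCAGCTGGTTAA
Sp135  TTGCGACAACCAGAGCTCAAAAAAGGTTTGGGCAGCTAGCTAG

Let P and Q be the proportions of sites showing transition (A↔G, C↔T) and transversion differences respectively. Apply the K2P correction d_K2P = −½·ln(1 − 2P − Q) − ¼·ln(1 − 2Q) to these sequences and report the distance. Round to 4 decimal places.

Mismatches occur at site 11 (T↔C, transition), site 13 (T↔G, transversion), site 19 (G↔A, transition), site 21 (C↔A, transversion), site 31 (A↔G, transition), site 38 (G↔A, transition), site 40 (T↔C, transition), site 43 (A↔G, transition).
Of the 8 differences, 6 transitions and 2 transversions over 43 sites: P = 6/43 = 0.139535, Q = 2/43 = 0.046512.
d = −0.5·ln(0.674418) − 0.25·ln(0.906976) = −0.5·(-0.393905) − 0.25·(-0.097639) = 0.2214.

0.2214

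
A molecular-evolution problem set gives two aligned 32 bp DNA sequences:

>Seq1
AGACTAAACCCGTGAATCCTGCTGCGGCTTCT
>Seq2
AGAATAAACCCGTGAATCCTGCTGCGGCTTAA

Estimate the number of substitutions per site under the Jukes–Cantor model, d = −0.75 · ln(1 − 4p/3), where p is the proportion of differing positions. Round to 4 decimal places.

Mismatches occur at site 4 (C→A), site 31 (C→A), site 32 (T→A).
p = 3/32 = 0.093750.
d = −0.75 · ln(1 − (4/3)·0.093750) = −0.75 · ln(0.875000) = −0.75 · (-0.133531) = 0.1001.

0.1001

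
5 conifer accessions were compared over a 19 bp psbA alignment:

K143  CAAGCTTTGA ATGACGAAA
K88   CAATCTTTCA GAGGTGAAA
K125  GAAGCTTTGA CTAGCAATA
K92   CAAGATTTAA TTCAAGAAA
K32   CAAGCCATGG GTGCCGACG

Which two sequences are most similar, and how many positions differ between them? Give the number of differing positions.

Pairwise Hamming distances:
  K143 vs K88: 6
  K143 vs K125: 6
  K143 vs K92: 5
  K143 vs K32: 7
  K88 vs K125: 9
  K88 vs K92: 8
  K88 vs K32: 10
  K125 vs K92: 9
  K125 vs K32: 10
  K92 vs K32: 11
The smallest is 5, between K143 and K92.

5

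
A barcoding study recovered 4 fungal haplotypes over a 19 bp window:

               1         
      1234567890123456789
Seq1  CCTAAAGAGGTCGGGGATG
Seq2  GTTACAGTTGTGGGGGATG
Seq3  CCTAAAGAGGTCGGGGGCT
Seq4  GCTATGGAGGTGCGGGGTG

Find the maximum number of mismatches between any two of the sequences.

9

Pairwise Hamming distances:
  Seq1 vs Seq2: 6
  Seq1 vs Seq3: 3
  Seq1 vs Seq4: 6
  Seq2 vs Seq3: 9
  Seq2 vs Seq4: 7
  Seq3 vs Seq4: 7
The largest is 9, between Seq2 and Seq3.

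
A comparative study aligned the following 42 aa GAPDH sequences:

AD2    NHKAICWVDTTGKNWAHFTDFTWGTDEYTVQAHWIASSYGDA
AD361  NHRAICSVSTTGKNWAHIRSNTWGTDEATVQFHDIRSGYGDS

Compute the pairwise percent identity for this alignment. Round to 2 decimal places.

69.05%

Mismatches occur at site 3 (K↔R), site 7 (W↔S), site 9 (D↔S), site 18 (F↔I), site 19 (T↔R), site 20 (D↔S), site 21 (F↔N), site 28 (Y↔A), site 32 (A↔F), site 34 (W↔D), site 36 (A↔R), site 38 (S↔G), site 42 (A↔S).
29 of the 42 sites match, so the percent identity is 29/42 × 100 = 69.05%.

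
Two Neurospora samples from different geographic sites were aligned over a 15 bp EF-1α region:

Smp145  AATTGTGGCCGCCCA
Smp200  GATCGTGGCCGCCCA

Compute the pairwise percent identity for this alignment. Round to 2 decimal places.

Mismatches occur at site 1 (A↔G), site 4 (T↔C).
13 of the 15 sites match, so the percent identity is 13/15 × 100 = 86.67%.

86.67%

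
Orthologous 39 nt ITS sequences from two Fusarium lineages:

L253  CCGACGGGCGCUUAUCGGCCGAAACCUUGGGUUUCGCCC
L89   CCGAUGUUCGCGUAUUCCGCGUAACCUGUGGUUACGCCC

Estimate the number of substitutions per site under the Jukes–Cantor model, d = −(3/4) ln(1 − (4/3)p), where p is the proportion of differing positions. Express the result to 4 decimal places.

Differing sites — 5:C/U; 7:G/U; 8:G/U; 12:U/G; 16:C/U; 17:G/C; 18:G/C; 19:C/G; 22:A/U; 28:U/G; 29:G/U; 34:U/A.
p = 12/39 = 0.307692.
d = −0.75 · ln(1 − (4/3)·0.307692) = −0.75 · ln(0.589744) = −0.75 · (-0.528067) = 0.3961.

0.3961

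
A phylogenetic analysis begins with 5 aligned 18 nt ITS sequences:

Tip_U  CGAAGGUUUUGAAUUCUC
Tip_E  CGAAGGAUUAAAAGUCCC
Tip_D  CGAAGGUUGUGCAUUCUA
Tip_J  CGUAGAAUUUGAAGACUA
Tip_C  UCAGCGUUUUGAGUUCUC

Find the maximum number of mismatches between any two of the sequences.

11

Pairwise Hamming distances:
  Tip_U vs Tip_E: 5
  Tip_U vs Tip_D: 3
  Tip_U vs Tip_J: 6
  Tip_U vs Tip_C: 5
  Tip_E vs Tip_D: 8
  Tip_E vs Tip_J: 7
  Tip_E vs Tip_C: 10
  Tip_D vs Tip_J: 7
  Tip_D vs Tip_C: 8
  Tip_J vs Tip_C: 11
The largest is 11, between Tip_J and Tip_C.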